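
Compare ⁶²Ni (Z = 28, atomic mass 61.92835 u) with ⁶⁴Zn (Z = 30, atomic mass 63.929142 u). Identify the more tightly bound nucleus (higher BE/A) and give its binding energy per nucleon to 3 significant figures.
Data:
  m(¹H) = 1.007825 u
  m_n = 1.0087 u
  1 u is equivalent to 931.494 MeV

⁶²Ni; 8.81 MeV/nucleon

⁶²Ni: Σm = 28(1.007825) + 34(1.0087) = 62.514900 u; Δm = 0.586550 u; E_B = 546.37 MeV; E_B/A = 8.812 MeV
⁶⁴Zn: Σm = 30(1.007825) + 34(1.0087) = 64.530550 u; Δm = 0.601408 u; E_B = 560.21 MeV; E_B/A = 8.753 MeV
⁶²Ni has the higher binding energy per nucleon, so it is the more tightly bound nucleus.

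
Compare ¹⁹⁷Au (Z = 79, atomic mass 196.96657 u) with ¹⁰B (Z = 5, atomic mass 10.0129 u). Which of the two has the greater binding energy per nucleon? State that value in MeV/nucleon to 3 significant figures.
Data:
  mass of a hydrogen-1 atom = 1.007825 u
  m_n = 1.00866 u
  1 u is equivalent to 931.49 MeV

¹⁹⁷Au; 7.91 MeV/nucleon

¹⁹⁷Au: Σm = 79(1.007825) + 118(1.00866) = 198.640055 u; Δm = 1.673485 u; E_B = 1558.8 MeV; E_B/A = 7.913 MeV
¹⁰B: Σm = 5(1.007825) + 5(1.00866) = 10.082425 u; Δm = 0.069525 u; E_B = 64.762 MeV; E_B/A = 6.476 MeV
¹⁹⁷Au has the higher binding energy per nucleon, so it is the more tightly bound nucleus.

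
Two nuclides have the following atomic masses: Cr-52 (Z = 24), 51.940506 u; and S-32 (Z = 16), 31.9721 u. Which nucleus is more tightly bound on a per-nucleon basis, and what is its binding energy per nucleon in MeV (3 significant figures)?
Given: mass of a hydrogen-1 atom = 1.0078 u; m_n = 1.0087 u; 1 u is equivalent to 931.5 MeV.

Cr-52: Σm = 24(1.0078) + 28(1.0087) = 52.4308 u; Δm = 0.490294 u; E_B = 456.71 MeV; E_B/A = 8.783 MeV
S-32: Σm = 16(1.0078) + 16(1.0087) = 32.2640 u; Δm = 0.2919 u; E_B = 271.90 MeV; E_B/A = 8.497 MeV
Cr-52 has the higher binding energy per nucleon, so it is the more tightly bound nucleus.

Cr-52; 8.78 MeV/nucleon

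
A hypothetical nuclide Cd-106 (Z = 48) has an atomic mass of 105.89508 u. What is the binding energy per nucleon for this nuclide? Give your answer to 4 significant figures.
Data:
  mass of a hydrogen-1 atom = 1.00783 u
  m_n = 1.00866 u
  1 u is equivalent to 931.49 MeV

8.639 MeV/nucleon

Σm = 48·m(¹H) + 58·m_n = 48.37584 + 58.50228 = 106.87812 u
The mass defect is 106.87812 − 105.89508 = 0.98304 u.
Converting to energy: 0.98304 u × 931.49 MeV/u = 915.692 MeV
BE/A = 915.692 MeV / 106 = 8.639 MeV/nucleon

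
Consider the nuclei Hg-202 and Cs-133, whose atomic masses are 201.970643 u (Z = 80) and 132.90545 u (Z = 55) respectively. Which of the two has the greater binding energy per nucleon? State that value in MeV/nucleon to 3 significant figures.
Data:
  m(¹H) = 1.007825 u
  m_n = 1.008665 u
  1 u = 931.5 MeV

Cs-133; 8.41 MeV/nucleon

Hg-202: Σm = 80(1.007825) + 122(1.008665) = 203.683130 u; Δm = 1.712487 u; E_B = 1595.2 MeV; E_B/A = 7.897 MeV
Cs-133: Σm = 55(1.007825) + 78(1.008665) = 134.106245 u; Δm = 1.200795 u; E_B = 1118.5 MeV; E_B/A = 8.410 MeV
Cs-133 has the higher binding energy per nucleon, so it is the more tightly bound nucleus.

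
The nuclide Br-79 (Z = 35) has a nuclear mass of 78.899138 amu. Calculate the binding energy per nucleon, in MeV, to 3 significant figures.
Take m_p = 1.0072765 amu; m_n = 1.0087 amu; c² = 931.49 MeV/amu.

8.71 MeV/nucleon

Mass of separated nucleons = 35(1.0072765) + 44(1.0087) = 35.2546775 + 44.3828 = 79.6374775 amu
The mass defect is 79.6374775 − 78.899138 = 0.7383395 amu.
Binding energy = Δm·c² = 0.7383395 × 931.49 MeV/amu = 687.756 MeV
BE/A = 687.756 MeV / 79 = 8.706 MeV/nucleon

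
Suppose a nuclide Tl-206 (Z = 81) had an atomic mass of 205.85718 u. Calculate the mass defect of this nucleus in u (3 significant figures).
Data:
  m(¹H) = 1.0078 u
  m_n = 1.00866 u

Z = 81, so N = A − Z = 206 − 81 = 125.
Mass of separated nucleons = 81(1.0078) + 125(1.00866) = 81.6318 + 126.08250 = 207.71430 u
Mass defect Δm = 207.71430 − 205.85718 = 1.85712 u

1.86 u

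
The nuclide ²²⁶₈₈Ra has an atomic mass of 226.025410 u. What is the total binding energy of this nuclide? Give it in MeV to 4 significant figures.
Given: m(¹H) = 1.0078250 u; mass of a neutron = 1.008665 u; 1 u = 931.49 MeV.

1732 MeV

The nucleus contains 88 protons and 226 − 88 = 138 neutrons.
Mass of separated nucleons = 88(1.0078250) + 138(1.008665) = 88.6886000 + 139.195770 = 227.8843700 u
Δm = 227.8843700 − 226.025410 = 1.8589600 u
Converting to energy: 1.8589600 u × 931.49 MeV/u = 1731.60 MeV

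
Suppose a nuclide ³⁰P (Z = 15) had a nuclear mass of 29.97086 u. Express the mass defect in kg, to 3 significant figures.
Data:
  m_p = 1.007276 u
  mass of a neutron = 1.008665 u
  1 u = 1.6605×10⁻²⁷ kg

4.45e-28 kg

The nucleus contains 15 protons and 30 − 15 = 15 neutrons.
Total constituent mass: 15 × 1.007276 + 15 × 1.008665 = 30.239115 u
Δm = 30.239115 − 29.97086 = 0.268255 u
In SI units: 0.268255 u × 1.6605×10⁻²⁷ kg/u = 4.4544e-28 kg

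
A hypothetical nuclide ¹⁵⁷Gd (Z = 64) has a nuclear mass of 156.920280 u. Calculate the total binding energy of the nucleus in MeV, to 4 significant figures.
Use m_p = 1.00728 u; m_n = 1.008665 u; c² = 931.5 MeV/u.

1259 MeV

With 64 protons and 93 neutrons (A = 157):
Σm = 64·m_p + 93·m_n = 64.46592 + 93.805845 = 158.271765 u
Mass defect Δm = 158.271765 − 156.920280 = 1.351485 u
E_B = 1.351485 × 931.5 = 1258.91 MeV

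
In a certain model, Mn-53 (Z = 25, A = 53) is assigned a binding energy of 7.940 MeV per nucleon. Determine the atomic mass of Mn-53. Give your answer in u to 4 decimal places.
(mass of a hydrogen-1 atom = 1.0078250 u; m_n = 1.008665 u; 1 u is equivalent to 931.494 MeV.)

52.9865 u

Total binding energy = 53 × 7.940 = 420.820 MeV
Mass defect = 420.820 MeV / (931.494 MeV/u) = 0.451769 u
Constituent mass = 25(1.0078250) + 28(1.008665) = 53.4382450 u
Atomic mass = 53.4382450 − 0.451769 = 52.9864760 u ≈ 52.9865 u (to 4 decimal places)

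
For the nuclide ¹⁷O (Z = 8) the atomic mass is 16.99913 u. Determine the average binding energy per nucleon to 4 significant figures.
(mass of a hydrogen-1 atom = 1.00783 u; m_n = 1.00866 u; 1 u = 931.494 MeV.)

Z = 8, so N = A − Z = 17 − 8 = 9.
Mass of separated nucleons = 8(1.00783) + 9(1.00866) = 8.06264 + 9.07794 = 17.14058 u
Mass defect Δm = 17.14058 − 16.99913 = 0.14145 u
Converting to energy: 0.14145 u × 931.494 MeV/u = 131.760 MeV
Per nucleon: 131.760 / 17 = 7.751 MeV

7.751 MeV/nucleon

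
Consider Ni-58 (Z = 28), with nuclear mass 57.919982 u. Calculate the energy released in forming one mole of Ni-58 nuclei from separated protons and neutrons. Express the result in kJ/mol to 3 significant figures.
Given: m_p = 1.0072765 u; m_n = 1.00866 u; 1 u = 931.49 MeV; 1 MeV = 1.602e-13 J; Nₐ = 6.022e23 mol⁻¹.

Σm = 28·m_p + 30·m_n = 28.2037420 + 30.25980 = 58.4635420 u
Mass defect Δm = 58.4635420 − 57.919982 = 0.5435600 u
Converting to energy: 0.5435600 u × 931.49 MeV/u = 506.321 MeV
Per nucleus in joules: 506.321 MeV × 1.602e-13 J/MeV = 8.1113e-11 J
Per mole: 8.1113e-11 J × 6.022e23 mol⁻¹ = 4.8846e+13 J/mol

4.88e+10 kJ/mol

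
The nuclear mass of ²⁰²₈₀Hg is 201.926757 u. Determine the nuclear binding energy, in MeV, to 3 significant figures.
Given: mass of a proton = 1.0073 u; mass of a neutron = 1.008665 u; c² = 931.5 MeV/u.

The nucleus contains 80 protons and 202 − 80 = 122 neutrons.
Σm = 80·m_p + 122·m_n = 80.5840 + 123.057130 = 203.641130 u
Δm = 203.641130 − 201.926757 = 1.714373 u
Binding energy = Δm·c² = 1.714373 × 931.5 MeV/u = 1596.94 MeV

1600 MeV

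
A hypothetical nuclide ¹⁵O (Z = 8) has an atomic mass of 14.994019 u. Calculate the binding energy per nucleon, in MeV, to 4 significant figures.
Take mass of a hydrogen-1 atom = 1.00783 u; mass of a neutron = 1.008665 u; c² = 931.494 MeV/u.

8.028 MeV/nucleon

The nucleus contains 8 protons and 15 − 8 = 7 neutrons.
Total constituent mass: 8 × 1.00783 + 7 × 1.008665 = 15.123295 u
Mass defect Δm = 15.123295 − 14.994019 = 0.129276 u
E_B = 0.129276 × 931.494 = 120.420 MeV
Dividing by A = 15 gives 8.028 MeV per nucleon.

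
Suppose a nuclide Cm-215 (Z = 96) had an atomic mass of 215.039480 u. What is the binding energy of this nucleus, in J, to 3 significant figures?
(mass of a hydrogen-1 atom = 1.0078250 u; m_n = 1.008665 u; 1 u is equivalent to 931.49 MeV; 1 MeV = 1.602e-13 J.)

2.60e-10 J

The nucleus contains 96 protons and 215 − 96 = 119 neutrons.
Total constituent mass: 96 × 1.0078250 + 119 × 1.008665 = 216.7823350 u
Mass defect Δm = 216.7823350 − 215.039480 = 1.7428550 u
Converting to energy: 1.7428550 u × 931.49 MeV/u = 1623.45 MeV
In joules: 1623.45 MeV × 1.602e-13 J/MeV = 2.6008e-10 J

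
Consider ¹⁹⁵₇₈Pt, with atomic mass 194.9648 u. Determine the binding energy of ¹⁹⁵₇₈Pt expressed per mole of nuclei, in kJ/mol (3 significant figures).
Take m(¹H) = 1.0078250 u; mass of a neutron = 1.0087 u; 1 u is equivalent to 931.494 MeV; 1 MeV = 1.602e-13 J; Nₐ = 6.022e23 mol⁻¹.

With 78 protons and 117 neutrons (A = 195):
Mass of separated nucleons = 78(1.0078250) + 117(1.0087) = 78.6103500 + 118.0179 = 196.6282500 u
Mass defect Δm = 196.6282500 − 194.9648 = 1.6634500 u
E_B = 1.6634500 × 931.494 = 1549.49 MeV
Per nucleus in joules: 1549.49 MeV × 1.602e-13 J/MeV = 2.4823e-10 J
Per mole: 2.4823e-10 J × 6.022e23 mol⁻¹ = 1.4948e+14 J/mol

1.49e+11 kJ/mol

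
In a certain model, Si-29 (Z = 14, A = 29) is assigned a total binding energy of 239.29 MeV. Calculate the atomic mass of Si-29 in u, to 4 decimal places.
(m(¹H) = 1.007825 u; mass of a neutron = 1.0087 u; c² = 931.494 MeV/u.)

Mass defect = 239.29 MeV / (931.494 MeV/u) = 0.256888 u
Constituent mass = 14(1.007825) + 15(1.0087) = 29.240050 u
Atomic mass = 29.240050 − 0.256888 = 28.983162 u ≈ 28.9832 u (to 4 decimal places)

28.9832 u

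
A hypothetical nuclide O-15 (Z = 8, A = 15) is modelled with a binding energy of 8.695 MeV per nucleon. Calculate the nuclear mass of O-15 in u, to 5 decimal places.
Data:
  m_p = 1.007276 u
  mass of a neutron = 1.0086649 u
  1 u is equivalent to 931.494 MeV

14.97885 u

Total binding energy = 15 × 8.695 = 130.425 MeV
Mass defect = 130.425 MeV / (931.494 MeV/u) = 0.1400170 u
Constituent mass = 8(1.007276) + 7(1.0086649) = 15.1188623 u
Nuclear mass = 15.1188623 − 0.1400170 = 14.9788453 u ≈ 14.97885 u (to 5 decimal places)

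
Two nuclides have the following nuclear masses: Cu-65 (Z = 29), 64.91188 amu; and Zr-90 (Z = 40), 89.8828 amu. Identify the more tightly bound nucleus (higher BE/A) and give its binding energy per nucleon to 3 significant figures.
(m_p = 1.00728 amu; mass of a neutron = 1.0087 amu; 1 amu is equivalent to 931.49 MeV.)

Cu-65: Σm = 29(1.00728) + 36(1.0087) = 65.52432 amu; Δm = 0.61244 amu; E_B = 570.48 MeV; E_B/A = 8.777 MeV
Zr-90: Σm = 40(1.00728) + 50(1.0087) = 90.72620 amu; Δm = 0.84340 amu; E_B = 785.62 MeV; E_B/A = 8.729 MeV
Cu-65 has the higher binding energy per nucleon, so it is the more tightly bound nucleus.

Cu-65; 8.78 MeV/nucleon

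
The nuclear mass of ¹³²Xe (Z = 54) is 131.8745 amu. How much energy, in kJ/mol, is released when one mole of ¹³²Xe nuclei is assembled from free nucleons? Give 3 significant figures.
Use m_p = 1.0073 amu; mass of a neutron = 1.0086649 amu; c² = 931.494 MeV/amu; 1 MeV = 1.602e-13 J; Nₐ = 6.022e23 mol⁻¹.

With 54 protons and 78 neutrons (A = 132):
Total constituent mass: 54 × 1.0073 + 78 × 1.0086649 = 133.0700622 amu
Mass defect Δm = 133.0700622 − 131.8745 = 1.1955622 amu
Binding energy = Δm·c² = 1.1955622 × 931.494 MeV/amu = 1113.66 MeV
Per nucleus in joules: 1113.66 MeV × 1.602e-13 J/MeV = 1.7841e-10 J
Per mole: 1.7841e-10 J × 6.022e23 mol⁻¹ = 1.0744e+14 J/mol

1.07e+11 kJ/mol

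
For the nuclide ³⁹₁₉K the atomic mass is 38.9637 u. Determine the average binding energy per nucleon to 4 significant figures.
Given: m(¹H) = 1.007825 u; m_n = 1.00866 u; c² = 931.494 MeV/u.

8.555 MeV/nucleon

Z = 19, so N = A − Z = 39 − 19 = 20.
Σm = 19·m(¹H) + 20·m_n = 19.148675 + 20.17320 = 39.321875 u
Δm = 39.321875 − 38.9637 = 0.358175 u
Converting to energy: 0.358175 u × 931.494 MeV/u = 333.638 MeV
Per nucleon: 333.638 / 39 = 8.555 MeV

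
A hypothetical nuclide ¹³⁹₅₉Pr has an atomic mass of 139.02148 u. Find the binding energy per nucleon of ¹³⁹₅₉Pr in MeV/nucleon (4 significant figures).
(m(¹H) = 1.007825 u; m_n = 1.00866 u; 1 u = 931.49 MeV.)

With 59 protons and 80 neutrons (A = 139):
Total constituent mass: 59 × 1.007825 + 80 × 1.00866 = 140.154475 u
Δm = 140.154475 − 139.02148 = 1.132995 u
Binding energy = Δm·c² = 1.132995 × 931.49 MeV/u = 1055.37 MeV
Per nucleon: 1055.37 / 139 = 7.593 MeV

7.593 MeV/nucleon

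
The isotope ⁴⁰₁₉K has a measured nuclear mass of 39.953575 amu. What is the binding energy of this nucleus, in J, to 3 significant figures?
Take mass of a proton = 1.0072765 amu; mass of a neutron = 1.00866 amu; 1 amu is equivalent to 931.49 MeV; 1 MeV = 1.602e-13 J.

Mass of separated nucleons = 19(1.0072765) + 21(1.00866) = 19.1382535 + 21.18186 = 40.3201135 amu
Mass defect Δm = 40.3201135 − 39.953575 = 0.3665385 amu
Binding energy = Δm·c² = 0.3665385 × 931.49 MeV/amu = 341.427 MeV
In joules: 341.427 MeV × 1.602e-13 J/MeV = 5.4697e-11 J

5.47e-11 J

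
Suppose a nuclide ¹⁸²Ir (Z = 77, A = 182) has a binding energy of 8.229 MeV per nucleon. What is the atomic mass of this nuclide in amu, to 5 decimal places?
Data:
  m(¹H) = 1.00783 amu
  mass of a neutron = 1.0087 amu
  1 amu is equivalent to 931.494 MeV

Total binding energy = 182 × 8.229 = 1497.678 MeV
Mass defect = 1497.678 MeV / (931.494 MeV/amu) = 1.6078236 amu
Constituent mass = 77(1.00783) + 105(1.0087) = 183.51641 amu
Atomic mass = 183.51641 − 1.6078236 = 181.9085864 amu ≈ 181.90859 amu (to 5 decimal places)

181.90859 amu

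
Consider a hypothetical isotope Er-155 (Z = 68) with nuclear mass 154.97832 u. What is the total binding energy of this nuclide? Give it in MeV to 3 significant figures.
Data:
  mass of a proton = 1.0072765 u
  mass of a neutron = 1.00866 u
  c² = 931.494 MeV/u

Mass of separated nucleons = 68(1.0072765) + 87(1.00866) = 68.4948020 + 87.75342 = 156.2482220 u
The mass defect is 156.2482220 − 154.97832 = 1.2699020 u.
E_B = 1.2699020 × 931.494 = 1182.91 MeV

1180 MeV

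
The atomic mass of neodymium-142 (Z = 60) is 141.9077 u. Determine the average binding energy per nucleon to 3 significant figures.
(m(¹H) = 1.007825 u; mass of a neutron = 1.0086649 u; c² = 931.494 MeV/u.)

8.35 MeV/nucleon

With 60 protons and 82 neutrons (A = 142):
Mass of separated nucleons = 60(1.007825) + 82(1.0086649) = 60.469500 + 82.7105218 = 143.1800218 u
Δm = 143.1800218 − 141.9077 = 1.2723218 u
Converting to energy: 1.2723218 u × 931.494 MeV/u = 1185.16 MeV
Per nucleon: 1185.16 / 142 = 8.346 MeV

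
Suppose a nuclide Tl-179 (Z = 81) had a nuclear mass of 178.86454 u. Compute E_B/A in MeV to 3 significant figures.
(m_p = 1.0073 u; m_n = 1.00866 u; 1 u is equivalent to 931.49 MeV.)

With 81 protons and 98 neutrons (A = 179):
Total constituent mass: 81 × 1.0073 + 98 × 1.00866 = 180.43998 u
Mass defect Δm = 180.43998 − 178.86454 = 1.57544 u
Binding energy = Δm·c² = 1.57544 × 931.49 MeV/u = 1467.51 MeV
Dividing by A = 179 gives 8.198 MeV per nucleon.

8.20 MeV/nucleon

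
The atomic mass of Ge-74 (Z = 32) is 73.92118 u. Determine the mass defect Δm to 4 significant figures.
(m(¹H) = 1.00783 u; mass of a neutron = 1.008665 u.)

0.6933 u

Z = 32, so N = A − Z = 74 − 32 = 42.
Total constituent mass: 32 × 1.00783 + 42 × 1.008665 = 74.614490 u
Δm = 74.614490 − 73.92118 = 0.693310 u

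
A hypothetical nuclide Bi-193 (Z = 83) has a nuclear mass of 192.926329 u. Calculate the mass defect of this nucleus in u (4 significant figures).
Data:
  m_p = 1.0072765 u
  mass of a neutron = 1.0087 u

1.635 u

Total constituent mass: 83 × 1.0072765 + 110 × 1.0087 = 194.5609495 u
The mass defect is 194.5609495 − 192.926329 = 1.6346205 u.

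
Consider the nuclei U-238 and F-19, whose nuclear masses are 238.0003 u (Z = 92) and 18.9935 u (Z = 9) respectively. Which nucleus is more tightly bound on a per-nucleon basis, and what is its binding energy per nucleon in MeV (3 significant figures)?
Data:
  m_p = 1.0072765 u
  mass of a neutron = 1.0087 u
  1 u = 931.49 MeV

F-19; 7.79 MeV/nucleon

U-238: Σm = 92(1.0072765) + 146(1.0087) = 239.9396380 u; Δm = 1.9393380 u; E_B = 1806.5 MeV; E_B/A = 7.590 MeV
F-19: Σm = 9(1.0072765) + 10(1.0087) = 19.1524885 u; Δm = 0.1589885 u; E_B = 148.096 MeV; E_B/A = 7.7945 MeV
F-19 has the higher binding energy per nucleon, so it is the more tightly bound nucleus.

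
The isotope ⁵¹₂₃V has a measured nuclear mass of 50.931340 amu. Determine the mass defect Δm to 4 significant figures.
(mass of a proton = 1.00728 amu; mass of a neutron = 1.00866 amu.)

0.4786 amu

Z = 23, so N = A − Z = 51 − 23 = 28.
Σm = 23·m_p + 28·m_n = 23.16744 + 28.24248 = 51.40992 amu
Mass defect Δm = 51.40992 − 50.931340 = 0.478580 amu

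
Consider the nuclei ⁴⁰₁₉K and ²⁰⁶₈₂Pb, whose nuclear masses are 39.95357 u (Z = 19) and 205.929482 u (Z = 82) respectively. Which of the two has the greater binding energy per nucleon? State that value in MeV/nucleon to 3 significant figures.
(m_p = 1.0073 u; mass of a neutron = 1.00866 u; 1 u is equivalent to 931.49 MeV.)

⁴⁰₁₉K: Σm = 19(1.0073) + 21(1.00866) = 40.32056 u; Δm = 0.36699 u; E_B = 341.85 MeV; E_B/A = 8.546 MeV
²⁰⁶₈₂Pb: Σm = 82(1.0073) + 124(1.00866) = 207.67244 u; Δm = 1.742958 u; E_B = 1623.5 MeV; E_B/A = 7.881 MeV
⁴⁰₁₉K has the higher binding energy per nucleon, so it is the more tightly bound nucleus.

⁴⁰₁₉K; 8.55 MeV/nucleon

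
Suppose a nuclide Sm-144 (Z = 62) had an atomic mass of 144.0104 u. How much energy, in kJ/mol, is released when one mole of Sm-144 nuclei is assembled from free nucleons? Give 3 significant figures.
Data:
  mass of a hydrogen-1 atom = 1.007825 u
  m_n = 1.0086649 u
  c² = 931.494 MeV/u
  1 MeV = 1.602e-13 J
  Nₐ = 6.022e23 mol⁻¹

1.07e+11 kJ/mol

With 62 protons and 82 neutrons (A = 144):
Total constituent mass: 62 × 1.007825 + 82 × 1.0086649 = 145.1956718 u
Δm = 145.1956718 − 144.0104 = 1.1852718 u
Converting to energy: 1.1852718 u × 931.494 MeV/u = 1104.07 MeV
Per nucleus in joules: 1104.07 MeV × 1.602e-13 J/MeV = 1.7687e-10 J
Per mole: 1.7687e-10 J × 6.022e23 mol⁻¹ = 1.0651e+14 J/mol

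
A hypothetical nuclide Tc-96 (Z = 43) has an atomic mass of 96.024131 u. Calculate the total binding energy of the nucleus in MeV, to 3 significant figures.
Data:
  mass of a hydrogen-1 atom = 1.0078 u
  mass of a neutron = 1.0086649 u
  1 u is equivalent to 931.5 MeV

Mass of separated nucleons = 43(1.0078) + 53(1.0086649) = 43.3354 + 53.4592397 = 96.7946397 u
The mass defect is 96.7946397 − 96.024131 = 0.7705087 u.
E_B = 0.7705087 × 931.5 = 717.729 MeV

718 MeV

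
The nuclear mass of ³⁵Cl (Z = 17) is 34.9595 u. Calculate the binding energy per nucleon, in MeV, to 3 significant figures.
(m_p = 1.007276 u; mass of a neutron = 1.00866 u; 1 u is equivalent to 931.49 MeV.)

Z = 17, so N = A − Z = 35 − 17 = 18.
Total constituent mass: 17 × 1.007276 + 18 × 1.00866 = 35.279572 u
Δm = 35.279572 − 34.9595 = 0.320072 u
E_B = 0.320072 × 931.49 = 298.144 MeV
Per nucleon: 298.144 / 35 = 8.518 MeV

8.52 MeV/nucleon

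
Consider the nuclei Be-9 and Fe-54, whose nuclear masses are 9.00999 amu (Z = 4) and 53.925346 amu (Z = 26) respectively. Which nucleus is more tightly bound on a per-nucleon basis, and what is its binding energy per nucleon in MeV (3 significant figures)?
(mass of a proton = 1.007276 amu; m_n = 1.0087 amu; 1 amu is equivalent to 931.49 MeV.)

Fe-54; 8.75 MeV/nucleon

Be-9: Σm = 4(1.007276) + 5(1.0087) = 9.072604 amu; Δm = 0.062614 amu; E_B = 58.324 MeV; E_B/A = 6.480 MeV
Fe-54: Σm = 26(1.007276) + 28(1.0087) = 54.432776 amu; Δm = 0.507430 amu; E_B = 472.67 MeV; E_B/A = 8.753 MeV
Fe-54 has the higher binding energy per nucleon, so it is the more tightly bound nucleus.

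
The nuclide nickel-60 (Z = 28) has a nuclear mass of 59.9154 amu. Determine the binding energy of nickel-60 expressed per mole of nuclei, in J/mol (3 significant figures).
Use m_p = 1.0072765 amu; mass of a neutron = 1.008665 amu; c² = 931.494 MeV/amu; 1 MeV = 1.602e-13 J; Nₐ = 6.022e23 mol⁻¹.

5.08e+13 J/mol

Mass of separated nucleons = 28(1.0072765) + 32(1.008665) = 28.2037420 + 32.277280 = 60.4810220 amu
Δm = 60.4810220 − 59.9154 = 0.5656220 amu
E_B = 0.5656220 × 931.494 = 526.873 MeV
Per nucleus in joules: 526.873 MeV × 1.602e-13 J/MeV = 8.4405e-11 J
Per mole: 8.4405e-11 J × 6.022e23 mol⁻¹ = 5.0829e+13 J/mol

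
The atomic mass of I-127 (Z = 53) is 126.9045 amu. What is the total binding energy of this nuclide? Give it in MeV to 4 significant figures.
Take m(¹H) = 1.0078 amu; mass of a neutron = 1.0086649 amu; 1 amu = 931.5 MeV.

1071 MeV

Z = 53, so N = A − Z = 127 − 53 = 74.
Total constituent mass: 53 × 1.0078 + 74 × 1.0086649 = 128.0546026 amu
Δm = 128.0546026 − 126.9045 = 1.1501026 amu
Binding energy = Δm·c² = 1.1501026 × 931.5 MeV/amu = 1071.32 MeV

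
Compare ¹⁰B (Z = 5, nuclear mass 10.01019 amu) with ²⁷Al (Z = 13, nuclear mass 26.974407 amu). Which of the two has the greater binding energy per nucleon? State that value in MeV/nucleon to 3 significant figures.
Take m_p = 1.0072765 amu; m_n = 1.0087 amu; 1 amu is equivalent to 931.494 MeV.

²⁷Al; 8.35 MeV/nucleon

¹⁰B: Σm = 5(1.0072765) + 5(1.0087) = 10.0798825 amu; Δm = 0.0696925 amu; E_B = 64.918 MeV; E_B/A = 6.492 MeV
²⁷Al: Σm = 13(1.0072765) + 14(1.0087) = 27.2163945 amu; Δm = 0.2419875 amu; E_B = 225.41 MeV; E_B/A = 8.349 MeV
²⁷Al has the higher binding energy per nucleon, so it is the more tightly bound nucleus.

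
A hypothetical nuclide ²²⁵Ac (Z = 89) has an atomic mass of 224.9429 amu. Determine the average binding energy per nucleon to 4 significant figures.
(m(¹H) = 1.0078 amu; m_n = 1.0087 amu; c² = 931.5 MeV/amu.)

8.009 MeV/nucleon

Mass of separated nucleons = 89(1.0078) + 136(1.0087) = 89.6942 + 137.1832 = 226.8774 amu
Δm = 226.8774 − 224.9429 = 1.9345 amu
Binding energy = Δm·c² = 1.9345 × 931.5 MeV/amu = 1801.99 MeV
Dividing by A = 225 gives 8.009 MeV per nucleon.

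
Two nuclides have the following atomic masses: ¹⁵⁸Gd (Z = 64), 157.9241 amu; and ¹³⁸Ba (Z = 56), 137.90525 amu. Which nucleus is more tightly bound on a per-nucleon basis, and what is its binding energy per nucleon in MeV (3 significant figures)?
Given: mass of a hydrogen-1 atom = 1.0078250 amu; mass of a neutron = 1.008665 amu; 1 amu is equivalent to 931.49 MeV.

¹⁵⁸Gd: Σm = 64(1.0078250) + 94(1.008665) = 159.3153100 amu; Δm = 1.3912100 amu; E_B = 1295.9 MeV; E_B/A = 8.202 MeV
¹³⁸Ba: Σm = 56(1.0078250) + 82(1.008665) = 139.1487300 amu; Δm = 1.2434800 amu; E_B = 1158.3 MeV; E_B/A = 8.393 MeV
¹³⁸Ba has the higher binding energy per nucleon, so it is the more tightly bound nucleus.

¹³⁸Ba; 8.39 MeV/nucleon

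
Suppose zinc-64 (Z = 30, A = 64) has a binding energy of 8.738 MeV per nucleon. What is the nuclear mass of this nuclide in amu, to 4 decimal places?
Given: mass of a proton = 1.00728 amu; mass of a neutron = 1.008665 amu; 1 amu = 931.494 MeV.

63.9126 amu

Total binding energy = 64 × 8.738 = 559.232 MeV
Mass defect = 559.232 MeV / (931.494 MeV/amu) = 0.6003603 amu
Constituent mass = 30(1.00728) + 34(1.008665) = 64.513010 amu
Nuclear mass = 64.513010 − 0.6003603 = 63.9126497 amu ≈ 63.9126 amu (to 4 decimal places)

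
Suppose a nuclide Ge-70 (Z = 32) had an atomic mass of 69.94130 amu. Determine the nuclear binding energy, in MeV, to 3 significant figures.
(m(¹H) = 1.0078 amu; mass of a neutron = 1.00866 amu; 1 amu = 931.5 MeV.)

The nucleus contains 32 protons and 70 − 32 = 38 neutrons.
Σm = 32·m(¹H) + 38·m_n = 32.2496 + 38.32908 = 70.57868 amu
The mass defect is 70.57868 − 69.94130 = 0.63738 amu.
Converting to energy: 0.63738 amu × 931.5 MeV/amu = 593.719 MeV

594 MeV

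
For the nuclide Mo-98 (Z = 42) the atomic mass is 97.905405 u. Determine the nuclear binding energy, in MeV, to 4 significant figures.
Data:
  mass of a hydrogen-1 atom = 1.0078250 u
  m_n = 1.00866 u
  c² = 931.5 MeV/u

846.0 MeV

Z = 42, so N = A − Z = 98 − 42 = 56.
Mass of separated nucleons = 42(1.0078250) + 56(1.00866) = 42.3286500 + 56.48496 = 98.8136100 u
The mass defect is 98.8136100 − 97.905405 = 0.9082050 u.
Converting to energy: 0.9082050 u × 931.5 MeV/u = 845.993 MeV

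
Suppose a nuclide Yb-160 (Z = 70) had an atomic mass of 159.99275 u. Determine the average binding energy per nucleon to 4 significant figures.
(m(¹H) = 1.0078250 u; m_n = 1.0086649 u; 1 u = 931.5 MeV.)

7.771 MeV/nucleon

Z = 70, so N = A − Z = 160 − 70 = 90.
Σm = 70·m(¹H) + 90·m_n = 70.5477500 + 90.7798410 = 161.3275910 u
Δm = 161.3275910 − 159.99275 = 1.3348410 u
Converting to energy: 1.3348410 u × 931.5 MeV/u = 1243.40 MeV
Per nucleon: 1243.40 / 160 = 7.771 MeV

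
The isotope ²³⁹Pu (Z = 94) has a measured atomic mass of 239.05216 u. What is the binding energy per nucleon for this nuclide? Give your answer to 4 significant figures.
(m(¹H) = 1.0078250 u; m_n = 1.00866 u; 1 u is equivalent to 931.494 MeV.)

7.558 MeV/nucleon

The nucleus contains 94 protons and 239 − 94 = 145 neutrons.
Mass of separated nucleons = 94(1.0078250) + 145(1.00866) = 94.7355500 + 146.25570 = 240.9912500 u
Mass defect Δm = 240.9912500 − 239.05216 = 1.9390900 u
E_B = 1.9390900 × 931.494 = 1806.25 MeV
Per nucleon: 1806.25 / 239 = 7.558 MeV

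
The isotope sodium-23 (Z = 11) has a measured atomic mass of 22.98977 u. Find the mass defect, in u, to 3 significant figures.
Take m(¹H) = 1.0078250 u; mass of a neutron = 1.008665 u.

0.200 u

Σm = 11·m(¹H) + 12·m_n = 11.0860750 + 12.103980 = 23.1900550 u
The mass defect is 23.1900550 − 22.98977 = 0.2002850 u.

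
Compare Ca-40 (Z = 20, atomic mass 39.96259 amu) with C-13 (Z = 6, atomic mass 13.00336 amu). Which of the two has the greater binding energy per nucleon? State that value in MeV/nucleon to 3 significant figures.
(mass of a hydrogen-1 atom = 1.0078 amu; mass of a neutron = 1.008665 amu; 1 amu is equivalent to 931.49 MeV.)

Ca-40: Σm = 20(1.0078) + 20(1.008665) = 40.329300 amu; Δm = 0.366710 amu; E_B = 341.59 MeV; E_B/A = 8.540 MeV
C-13: Σm = 6(1.0078) + 7(1.008665) = 13.107455 amu; Δm = 0.104095 amu; E_B = 96.963 MeV; E_B/A = 7.459 MeV
Ca-40 has the higher binding energy per nucleon, so it is the more tightly bound nucleus.

Ca-40; 8.54 MeV/nucleon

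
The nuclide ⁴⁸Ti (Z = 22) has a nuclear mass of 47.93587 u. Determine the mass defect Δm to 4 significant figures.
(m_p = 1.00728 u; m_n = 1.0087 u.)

0.4505 u

Z = 22, so N = A − Z = 48 − 22 = 26.
Total constituent mass: 22 × 1.00728 + 26 × 1.0087 = 48.38636 u
Δm = 48.38636 − 47.93587 = 0.45049 u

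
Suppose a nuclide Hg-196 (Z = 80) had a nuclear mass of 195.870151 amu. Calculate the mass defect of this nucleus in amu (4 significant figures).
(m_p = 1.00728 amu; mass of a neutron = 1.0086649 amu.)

Mass of separated nucleons = 80(1.00728) + 116(1.0086649) = 80.58240 + 117.0051284 = 197.5875284 amu
Mass defect Δm = 197.5875284 − 195.870151 = 1.7173774 amu

1.717 amu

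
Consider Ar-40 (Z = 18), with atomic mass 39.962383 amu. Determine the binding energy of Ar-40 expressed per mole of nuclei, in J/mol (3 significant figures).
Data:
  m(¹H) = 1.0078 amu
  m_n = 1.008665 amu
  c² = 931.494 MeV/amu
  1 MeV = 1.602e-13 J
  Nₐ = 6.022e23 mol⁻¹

With 18 protons and 22 neutrons (A = 40):
Σm = 18·m(¹H) + 22·m_n = 18.1404 + 22.190630 = 40.331030 amu
The mass defect is 40.331030 − 39.962383 = 0.368647 amu.
E_B = 0.368647 × 931.494 = 343.392 MeV
Per nucleus in joules: 343.392 MeV × 1.602e-13 J/MeV = 5.5011e-11 J
Per mole: 5.5011e-11 J × 6.022e23 mol⁻¹ = 3.3128e+13 J/mol

3.31e+13 J/mol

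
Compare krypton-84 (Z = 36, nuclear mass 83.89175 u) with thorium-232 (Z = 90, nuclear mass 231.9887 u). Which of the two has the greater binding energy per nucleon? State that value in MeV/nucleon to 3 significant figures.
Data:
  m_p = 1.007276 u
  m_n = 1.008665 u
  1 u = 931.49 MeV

krypton-84: Σm = 36(1.007276) + 48(1.008665) = 84.677856 u; Δm = 0.786106 u; E_B = 732.25 MeV; E_B/A = 8.717 MeV
thorium-232: Σm = 90(1.007276) + 142(1.008665) = 233.885270 u; Δm = 1.896570 u; E_B = 1766.64 MeV; E_B/A = 7.6148 MeV
krypton-84 has the higher binding energy per nucleon, so it is the more tightly bound nucleus.

krypton-84; 8.72 MeV/nucleon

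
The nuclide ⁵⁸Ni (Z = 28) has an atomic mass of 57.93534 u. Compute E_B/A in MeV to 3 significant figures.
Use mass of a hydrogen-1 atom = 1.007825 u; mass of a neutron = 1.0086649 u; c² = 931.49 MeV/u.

Z = 28, so N = A − Z = 58 − 28 = 30.
Total constituent mass: 28 × 1.007825 + 30 × 1.0086649 = 58.4790470 u
The mass defect is 58.4790470 − 57.93534 = 0.5437070 u.
Binding energy = Δm·c² = 0.5437070 × 931.49 MeV/u = 506.458 MeV
BE/A = 506.458 MeV / 58 = 8.732 MeV/nucleon

8.73 MeV/nucleon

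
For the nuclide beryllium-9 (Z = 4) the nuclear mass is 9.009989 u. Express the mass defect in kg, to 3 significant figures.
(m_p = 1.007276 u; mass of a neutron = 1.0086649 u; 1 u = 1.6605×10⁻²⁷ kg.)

The nucleus contains 4 protons and 9 − 4 = 5 neutrons.
Total constituent mass: 4 × 1.007276 + 5 × 1.0086649 = 9.0724285 u
Mass defect Δm = 9.0724285 − 9.009989 = 0.0624395 u
In SI units: 0.0624395 u × 1.6605×10⁻²⁷ kg/u = 1.0368e-28 kg

1.04e-28 kg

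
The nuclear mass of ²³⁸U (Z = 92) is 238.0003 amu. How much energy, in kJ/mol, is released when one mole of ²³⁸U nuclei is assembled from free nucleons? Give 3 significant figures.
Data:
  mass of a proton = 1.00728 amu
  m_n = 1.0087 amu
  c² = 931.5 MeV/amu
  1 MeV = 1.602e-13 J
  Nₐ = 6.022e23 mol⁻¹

Z = 92, so N = A − Z = 238 − 92 = 146.
Mass of separated nucleons = 92(1.00728) + 146(1.0087) = 92.66976 + 147.2702 = 239.93996 amu
Δm = 239.93996 − 238.0003 = 1.93966 amu
Converting to energy: 1.93966 amu × 931.5 MeV/amu = 1806.79 MeV
Per nucleus in joules: 1806.79 MeV × 1.602e-13 J/MeV = 2.8945e-10 J
Per mole: 2.8945e-10 J × 6.022e23 mol⁻¹ = 1.7431e+14 J/mol

1.74e+11 kJ/mol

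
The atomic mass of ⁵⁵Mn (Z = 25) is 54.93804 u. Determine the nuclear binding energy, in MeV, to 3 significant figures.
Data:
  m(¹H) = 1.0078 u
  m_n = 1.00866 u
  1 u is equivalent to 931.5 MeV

The nucleus contains 25 protons and 55 − 25 = 30 neutrons.
Total constituent mass: 25 × 1.0078 + 30 × 1.00866 = 55.45480 u
Δm = 55.45480 − 54.93804 = 0.51676 u
Binding energy = Δm·c² = 0.51676 × 931.5 MeV/u = 481.362 MeV

481 MeV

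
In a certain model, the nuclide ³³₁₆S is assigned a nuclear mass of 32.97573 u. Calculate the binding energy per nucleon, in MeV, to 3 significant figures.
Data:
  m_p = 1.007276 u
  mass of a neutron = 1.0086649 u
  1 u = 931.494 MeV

8.13 MeV/nucleon

Σm = 16·m_p + 17·m_n = 16.116416 + 17.1473033 = 33.2637193 u
Δm = 33.2637193 − 32.97573 = 0.2879893 u
E_B = 0.2879893 × 931.494 = 268.260 MeV
Dividing by A = 33 gives 8.129 MeV per nucleon.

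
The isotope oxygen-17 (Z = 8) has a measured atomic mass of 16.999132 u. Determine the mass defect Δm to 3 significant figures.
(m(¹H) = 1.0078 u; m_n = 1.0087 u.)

0.142 u

Z = 8, so N = A − Z = 17 − 8 = 9.
Σm = 8·m(¹H) + 9·m_n = 8.0624 + 9.0783 = 17.1407 u
The mass defect is 17.1407 − 16.999132 = 0.141568 u.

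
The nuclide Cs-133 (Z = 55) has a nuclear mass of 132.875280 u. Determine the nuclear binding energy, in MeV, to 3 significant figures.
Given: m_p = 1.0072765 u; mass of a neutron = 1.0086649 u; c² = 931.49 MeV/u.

1120 MeV

Σm = 55·m_p + 78·m_n = 55.4002075 + 78.6758622 = 134.0760697 u
Mass defect Δm = 134.0760697 − 132.875280 = 1.2007897 u
Converting to energy: 1.2007897 u × 931.49 MeV/u = 1118.52 MeV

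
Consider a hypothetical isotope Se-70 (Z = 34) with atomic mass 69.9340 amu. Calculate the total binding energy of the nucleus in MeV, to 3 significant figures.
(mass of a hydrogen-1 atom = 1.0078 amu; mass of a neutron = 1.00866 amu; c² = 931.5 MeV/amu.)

Total constituent mass: 34 × 1.0078 + 36 × 1.00866 = 70.57696 amu
The mass defect is 70.57696 − 69.9340 = 0.64296 amu.
Converting to energy: 0.64296 amu × 931.5 MeV/amu = 598.917 MeV

599 MeV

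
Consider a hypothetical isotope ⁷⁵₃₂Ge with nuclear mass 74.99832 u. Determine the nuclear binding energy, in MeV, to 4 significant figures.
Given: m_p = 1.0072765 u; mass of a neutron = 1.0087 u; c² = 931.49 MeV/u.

566.9 MeV

Σm = 32·m_p + 43·m_n = 32.2328480 + 43.3741 = 75.6069480 u
Δm = 75.6069480 − 74.99832 = 0.6086280 u
Converting to energy: 0.6086280 u × 931.49 MeV/u = 566.931 MeV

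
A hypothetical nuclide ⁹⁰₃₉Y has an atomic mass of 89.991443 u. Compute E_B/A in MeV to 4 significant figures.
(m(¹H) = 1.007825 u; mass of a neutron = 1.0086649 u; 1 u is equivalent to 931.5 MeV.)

7.821 MeV/nucleon

The nucleus contains 39 protons and 90 − 39 = 51 neutrons.
Σm = 39·m(¹H) + 51·m_n = 39.305175 + 51.4419099 = 90.7470849 u
Mass defect Δm = 90.7470849 − 89.991443 = 0.7556419 u
Binding energy = Δm·c² = 0.7556419 × 931.5 MeV/u = 703.880 MeV
BE/A = 703.880 MeV / 90 = 7.821 MeV/nucleon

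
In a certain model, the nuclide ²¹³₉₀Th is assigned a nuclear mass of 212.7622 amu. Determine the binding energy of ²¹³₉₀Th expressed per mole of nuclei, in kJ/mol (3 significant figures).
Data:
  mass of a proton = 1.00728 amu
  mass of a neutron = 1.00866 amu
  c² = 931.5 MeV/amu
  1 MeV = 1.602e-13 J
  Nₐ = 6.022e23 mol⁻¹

The nucleus contains 90 protons and 213 − 90 = 123 neutrons.
Mass of separated nucleons = 90(1.00728) + 123(1.00866) = 90.65520 + 124.06518 = 214.72038 amu
Δm = 214.72038 − 212.7622 = 1.95818 amu
Binding energy = Δm·c² = 1.95818 × 931.5 MeV/amu = 1824.04 MeV
Per nucleus in joules: 1824.04 MeV × 1.602e-13 J/MeV = 2.9221e-10 J
Per mole: 2.9221e-10 J × 6.022e23 mol⁻¹ = 1.7597e+14 J/mol

1.76e+11 kJ/mol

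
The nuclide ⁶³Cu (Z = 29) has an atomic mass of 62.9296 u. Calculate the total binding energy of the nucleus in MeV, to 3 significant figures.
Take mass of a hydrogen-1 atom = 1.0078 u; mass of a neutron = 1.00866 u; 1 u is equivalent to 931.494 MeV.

The nucleus contains 29 protons and 63 − 29 = 34 neutrons.
Total constituent mass: 29 × 1.0078 + 34 × 1.00866 = 63.52064 u
Mass defect Δm = 63.52064 − 62.9296 = 0.59104 u
Binding energy = Δm·c² = 0.59104 × 931.494 MeV/u = 550.550 MeV

551 MeV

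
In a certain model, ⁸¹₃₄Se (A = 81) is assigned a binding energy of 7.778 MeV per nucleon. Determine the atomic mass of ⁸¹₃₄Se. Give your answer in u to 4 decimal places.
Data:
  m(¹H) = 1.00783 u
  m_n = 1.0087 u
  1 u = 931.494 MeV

Total binding energy = 81 × 7.778 = 630.018 MeV
Mass defect = 630.018 MeV / (931.494 MeV/u) = 0.676352 u
Constituent mass = 34(1.00783) + 47(1.0087) = 81.67512 u
Atomic mass = 81.67512 − 0.676352 = 80.998768 u ≈ 80.9988 u (to 4 decimal places)

80.9988 u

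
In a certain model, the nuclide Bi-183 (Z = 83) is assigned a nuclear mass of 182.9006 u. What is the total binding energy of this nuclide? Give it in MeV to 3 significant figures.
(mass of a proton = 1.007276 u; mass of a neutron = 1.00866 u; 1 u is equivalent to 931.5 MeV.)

Mass of separated nucleons = 83(1.007276) + 100(1.00866) = 83.603908 + 100.86600 = 184.469908 u
The mass defect is 184.469908 − 182.9006 = 1.569308 u.
Binding energy = Δm·c² = 1.569308 × 931.5 MeV/u = 1461.81 MeV

1460 MeV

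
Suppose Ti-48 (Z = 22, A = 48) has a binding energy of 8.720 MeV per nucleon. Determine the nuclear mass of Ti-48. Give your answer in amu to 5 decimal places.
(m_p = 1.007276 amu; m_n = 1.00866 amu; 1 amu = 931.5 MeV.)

47.93589 amu

Total binding energy = 48 × 8.720 = 418.560 MeV
Mass defect = 418.560 MeV / (931.5 MeV/amu) = 0.4493398 amu
Constituent mass = 22(1.007276) + 26(1.00866) = 48.385232 amu
Nuclear mass = 48.385232 − 0.4493398 = 47.9358922 amu ≈ 47.93589 amu (to 5 decimal places)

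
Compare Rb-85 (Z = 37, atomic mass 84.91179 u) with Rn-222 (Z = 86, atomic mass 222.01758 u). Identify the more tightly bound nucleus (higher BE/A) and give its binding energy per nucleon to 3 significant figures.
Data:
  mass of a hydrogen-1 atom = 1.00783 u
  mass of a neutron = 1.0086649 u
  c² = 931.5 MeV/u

Rb-85: Σm = 37(1.00783) + 48(1.0086649) = 85.7056252 u; Δm = 0.7938352 u; E_B = 739.457 MeV; E_B/A = 8.699 MeV
Rn-222: Σm = 86(1.00783) + 136(1.0086649) = 223.8518064 u; Δm = 1.8342264 u; E_B = 1708.6 MeV; E_B/A = 7.696 MeV
Rb-85 has the higher binding energy per nucleon, so it is the more tightly bound nucleus.

Rb-85; 8.70 MeV/nucleon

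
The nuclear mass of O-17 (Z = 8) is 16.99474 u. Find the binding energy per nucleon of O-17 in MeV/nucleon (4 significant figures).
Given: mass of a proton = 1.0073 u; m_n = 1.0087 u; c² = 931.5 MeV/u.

7.779 MeV/nucleon

Mass of separated nucleons = 8(1.0073) + 9(1.0087) = 8.0584 + 9.0783 = 17.1367 u
Mass defect Δm = 17.1367 − 16.99474 = 0.14196 u
E_B = 0.14196 × 931.5 = 132.236 MeV
Per nucleon: 132.236 / 17 = 7.779 MeV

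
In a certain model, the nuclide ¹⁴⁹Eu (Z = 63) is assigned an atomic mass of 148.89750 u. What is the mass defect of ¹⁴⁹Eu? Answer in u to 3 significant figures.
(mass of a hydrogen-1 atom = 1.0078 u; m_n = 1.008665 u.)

1.34 u

Mass of separated nucleons = 63(1.0078) + 86(1.008665) = 63.4914 + 86.745190 = 150.236590 u
Mass defect Δm = 150.236590 − 148.89750 = 1.339090 u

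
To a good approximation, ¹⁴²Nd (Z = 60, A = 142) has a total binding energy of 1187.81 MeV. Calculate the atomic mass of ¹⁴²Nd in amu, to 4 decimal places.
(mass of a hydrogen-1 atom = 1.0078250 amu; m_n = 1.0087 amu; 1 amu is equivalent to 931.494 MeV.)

141.9077 amu

Mass defect = 1187.81 MeV / (931.494 MeV/amu) = 1.275167 amu
Constituent mass = 60(1.0078250) + 82(1.0087) = 143.1829000 amu
Atomic mass = 143.1829000 − 1.275167 = 141.9077330 amu ≈ 141.9077 amu (to 4 decimal places)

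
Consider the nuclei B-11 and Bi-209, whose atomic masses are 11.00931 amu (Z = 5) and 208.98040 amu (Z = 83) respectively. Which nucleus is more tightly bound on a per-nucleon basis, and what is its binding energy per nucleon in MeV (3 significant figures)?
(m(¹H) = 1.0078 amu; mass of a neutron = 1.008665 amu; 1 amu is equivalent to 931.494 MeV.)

Bi-209; 7.84 MeV/nucleon

B-11: Σm = 5(1.0078) + 6(1.008665) = 11.090990 amu; Δm = 0.081680 amu; E_B = 76.084 MeV; E_B/A = 6.917 MeV
Bi-209: Σm = 83(1.0078) + 126(1.008665) = 210.739190 amu; Δm = 1.758790 amu; E_B = 1638.3 MeV; E_B/A = 7.839 MeV
Bi-209 has the higher binding energy per nucleon, so it is the more tightly bound nucleus.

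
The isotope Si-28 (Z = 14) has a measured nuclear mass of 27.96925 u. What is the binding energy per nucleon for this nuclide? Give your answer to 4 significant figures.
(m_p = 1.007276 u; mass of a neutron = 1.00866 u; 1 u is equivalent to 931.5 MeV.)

The nucleus contains 14 protons and 28 − 14 = 14 neutrons.
Mass of separated nucleons = 14(1.007276) + 14(1.00866) = 14.101864 + 14.12124 = 28.223104 u
The mass defect is 28.223104 − 27.96925 = 0.253854 u.
Binding energy = Δm·c² = 0.253854 × 931.5 MeV/u = 236.465 MeV
Dividing by A = 28 gives 8.445 MeV per nucleon.

8.445 MeV/nucleon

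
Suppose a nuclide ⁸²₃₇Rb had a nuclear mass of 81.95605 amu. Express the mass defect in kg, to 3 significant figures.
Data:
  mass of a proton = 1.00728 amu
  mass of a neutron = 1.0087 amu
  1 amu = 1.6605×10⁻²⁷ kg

1.17e-27 kg

Total constituent mass: 37 × 1.00728 + 45 × 1.0087 = 82.66086 amu
The mass defect is 82.66086 − 81.95605 = 0.70481 amu.
In SI units: 0.70481 amu × 1.6605×10⁻²⁷ kg/amu = 1.1703e-27 kg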